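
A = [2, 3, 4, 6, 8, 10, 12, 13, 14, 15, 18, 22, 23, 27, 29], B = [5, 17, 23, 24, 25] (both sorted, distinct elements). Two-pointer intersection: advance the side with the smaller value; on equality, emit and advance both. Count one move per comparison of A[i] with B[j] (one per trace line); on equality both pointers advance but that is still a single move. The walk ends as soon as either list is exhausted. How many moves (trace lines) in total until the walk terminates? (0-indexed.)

17 moves

i=0 j=0: 2<5, i++
i=1 j=0: 3<5, i++
i=2 j=0: 4<5, i++
i=3 j=0: 6>5, j++
i=3 j=1: 6<17, i++
i=4 j=1: 8<17, i++
i=5 j=1: 10<17, i++
i=6 j=1: 12<17, i++
i=7 j=1: 13<17, i++
i=8 j=1: 14<17, i++
i=9 j=1: 15<17, i++
i=10 j=1: 18>17, j++
i=10 j=2: 18<23, i++
i=11 j=2: 22<23, i++
i=12 j=2: 23==23 emit, i++,j++
i=13 j=3: 27>24, j++
i=13 j=4: 27>25, j++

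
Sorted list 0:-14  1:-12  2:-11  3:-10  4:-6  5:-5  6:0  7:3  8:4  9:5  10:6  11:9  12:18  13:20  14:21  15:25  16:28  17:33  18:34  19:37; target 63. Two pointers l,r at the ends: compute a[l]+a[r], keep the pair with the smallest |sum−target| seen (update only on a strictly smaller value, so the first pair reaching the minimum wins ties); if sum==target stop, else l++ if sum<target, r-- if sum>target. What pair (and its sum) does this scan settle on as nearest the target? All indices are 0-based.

[0,19] -14+37=23 d=40 * → l++
[1,19] -12+37=25 d=38 * → l++
[2,19] -11+37=26 d=37 * → l++
[3,19] -10+37=27 d=36 * → l++
[4,19] -6+37=31 d=32 * → l++
[5,19] -5+37=32 d=31 * → l++
[6,19] 0+37=37 d=26 * → l++
[7,19] 3+37=40 d=23 * → l++
[8,19] 4+37=41 d=22 * → l++
[9,19] 5+37=42 d=21 * → l++
[10,19] 6+37=43 d=20 * → l++
[11,19] 9+37=46 d=17 * → l++
[12,19] 18+37=55 d=8 * → l++
[13,19] 20+37=57 d=6 * → l++
[14,19] 21+37=58 d=5 * → l++
[15,19] 25+37=62 d=1 * → l++
[16,19] 28+37=65 d=2 → r--
[16,18] 28+34=62 d=1 → l++
[17,18] 33+34=67 d=4 → r--

pair (25, 37) with sum 62 (|Δ|=1)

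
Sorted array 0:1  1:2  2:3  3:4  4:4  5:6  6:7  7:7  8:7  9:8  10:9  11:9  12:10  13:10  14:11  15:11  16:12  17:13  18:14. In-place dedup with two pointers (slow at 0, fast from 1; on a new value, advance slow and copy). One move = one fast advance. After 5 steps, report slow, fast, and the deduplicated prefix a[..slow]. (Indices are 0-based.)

slow=4, fast=6, prefix=[1, 2, 3, 4, 6]

(s=0,f=1) a[fast]=2≠a[slow]=1 write a[1]=2 → slow++,fast++
(s=1,f=2) a[fast]=3≠a[slow]=2 write a[2]=3 → slow++,fast++
(s=2,f=3) a[fast]=4≠a[slow]=3 write a[3]=4 → slow++,fast++
(s=3,f=4) a[fast]=4=a[slow] dup → fast++
(s=3,f=5) a[fast]=6≠a[slow]=4 write a[4]=6 → slow++,fast++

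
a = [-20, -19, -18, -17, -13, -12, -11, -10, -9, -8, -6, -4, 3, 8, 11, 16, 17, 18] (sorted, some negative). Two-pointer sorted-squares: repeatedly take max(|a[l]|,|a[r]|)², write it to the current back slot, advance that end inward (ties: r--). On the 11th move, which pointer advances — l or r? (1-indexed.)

l=1 r=18: |-20|>|18| out[18]=400, l++
l=2 r=18: |-19|>|18| out[17]=361, l++
l=3 r=18: |-18|<=|18| out[16]=324, r--
l=3 r=17: |-18|>|17| out[15]=324, l++
l=4 r=17: |-17|<=|17| out[14]=289, r--
l=4 r=16: |-17|>|16| out[13]=289, l++
l=5 r=16: |-13|<=|16| out[12]=256, r--
l=5 r=15: |-13|>|11| out[11]=169, l++
l=6 r=15: |-12|>|11| out[10]=144, l++
l=7 r=15: |-11|<=|11| out[9]=121, r--
l=7 r=14: |-11|>|8| out[8]=121, l++

l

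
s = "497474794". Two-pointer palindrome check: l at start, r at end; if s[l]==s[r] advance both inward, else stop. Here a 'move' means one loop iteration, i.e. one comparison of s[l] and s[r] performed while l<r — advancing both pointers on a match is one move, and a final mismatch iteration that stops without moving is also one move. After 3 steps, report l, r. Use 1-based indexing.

l=1 r=9: '4'=='4', l++,r--
l=2 r=8: '9'=='9', l++,r--
l=3 r=7: '7'=='7', l++,r--

l=4, r=6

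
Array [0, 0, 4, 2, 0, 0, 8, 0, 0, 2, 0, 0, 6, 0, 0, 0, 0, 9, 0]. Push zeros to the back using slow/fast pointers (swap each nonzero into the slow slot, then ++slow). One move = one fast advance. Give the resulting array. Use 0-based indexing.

(s=0,f=0) a[fast]=0 → fast++
(s=0,f=1) a[fast]=0 → fast++
(s=0,f=2) a[fast]=4≠0 swap→a[0]=4 → slow++,fast++
(s=1,f=3) a[fast]=2≠0 swap→a[1]=2 → slow++,fast++
(s=2,f=4) a[fast]=0 → fast++
(s=2,f=5) a[fast]=0 → fast++
(s=2,f=6) a[fast]=8≠0 swap→a[2]=8 → slow++,fast++
(s=3,f=7) a[fast]=0 → fast++
(s=3,f=8) a[fast]=0 → fast++
(s=3,f=9) a[fast]=2≠0 swap→a[3]=2 → slow++,fast++
(s=4,f=10) a[fast]=0 → fast++
(s=4,f=11) a[fast]=0 → fast++
(s=4,f=12) a[fast]=6≠0 swap→a[4]=6 → slow++,fast++
(s=5,f=13) a[fast]=0 → fast++
(s=5,f=14) a[fast]=0 → fast++
(s=5,f=15) a[fast]=0 → fast++
(s=5,f=16) a[fast]=0 → fast++
(s=5,f=17) a[fast]=9≠0 swap→a[5]=9 → slow++,fast++
(s=6,f=18) a[fast]=0 → fast++

[4, 2, 8, 2, 6, 9, 0, 0, 0, 0, 0, 0, 0, 0, 0, 0, 0, 0, 0]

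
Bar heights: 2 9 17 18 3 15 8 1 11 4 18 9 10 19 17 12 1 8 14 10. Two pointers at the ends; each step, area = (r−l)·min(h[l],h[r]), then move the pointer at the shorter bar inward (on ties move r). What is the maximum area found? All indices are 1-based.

max area = 224

l=1 r=20: min(2,10)*19=38 best=38 *, l++
l=2 r=20: min(9,10)*18=162 best=162 *, l++
l=3 r=20: min(17,10)*17=170 best=170 *, r--
l=3 r=19: min(17,14)*16=224 best=224 *, r--
l=3 r=18: min(17,8)*15=120 best=224, r--
l=3 r=17: min(17,1)*14=14 best=224, r--
l=3 r=16: min(17,12)*13=156 best=224, r--
l=3 r=15: min(17,17)*12=204 best=224, r--
l=3 r=14: min(17,19)*11=187 best=224, l++
l=4 r=14: min(18,19)*10=180 best=224, l++
l=5 r=14: min(3,19)*9=27 best=224, l++
l=6 r=14: min(15,19)*8=120 best=224, l++
l=7 r=14: min(8,19)*7=56 best=224, l++
l=8 r=14: min(1,19)*6=6 best=224, l++
l=9 r=14: min(11,19)*5=55 best=224, l++
l=10 r=14: min(4,19)*4=16 best=224, l++
l=11 r=14: min(18,19)*3=54 best=224, l++
l=12 r=14: min(9,19)*2=18 best=224, l++
l=13 r=14: min(10,19)*1=10 best=224, l++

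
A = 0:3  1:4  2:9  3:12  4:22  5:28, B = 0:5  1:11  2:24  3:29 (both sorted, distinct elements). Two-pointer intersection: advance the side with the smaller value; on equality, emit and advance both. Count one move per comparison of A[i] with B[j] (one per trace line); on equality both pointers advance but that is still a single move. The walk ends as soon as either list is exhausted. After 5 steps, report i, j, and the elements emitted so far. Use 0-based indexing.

[i=0,j=0] 3<5 → i++
[i=1,j=0] 4<5 → i++
[i=2,j=0] 9>5 → j++
[i=2,j=1] 9<11 → i++
[i=3,j=1] 12>11 → j++

i=3, j=2, emitted=[]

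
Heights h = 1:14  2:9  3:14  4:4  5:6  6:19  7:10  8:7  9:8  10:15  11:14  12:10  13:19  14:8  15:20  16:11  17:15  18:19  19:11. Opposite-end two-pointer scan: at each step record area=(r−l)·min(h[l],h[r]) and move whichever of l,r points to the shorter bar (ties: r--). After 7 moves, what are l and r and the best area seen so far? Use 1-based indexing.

l=1 r=19: min(14,11)*18=198 best=198 *, r--
l=1 r=18: min(14,19)*17=238 best=238 *, l++
l=2 r=18: min(9,19)*16=144 best=238, l++
l=3 r=18: min(14,19)*15=210 best=238, l++
l=4 r=18: min(4,19)*14=56 best=238, l++
l=5 r=18: min(6,19)*13=78 best=238, l++
l=6 r=18: min(19,19)*12=228 best=238, r--

l=6, r=17, best area=238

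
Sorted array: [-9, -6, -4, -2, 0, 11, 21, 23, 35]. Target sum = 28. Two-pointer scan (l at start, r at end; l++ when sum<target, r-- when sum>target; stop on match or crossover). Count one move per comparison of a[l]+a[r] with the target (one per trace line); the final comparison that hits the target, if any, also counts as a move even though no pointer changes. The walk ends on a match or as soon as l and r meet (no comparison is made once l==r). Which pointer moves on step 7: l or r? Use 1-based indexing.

r

l=1 r=9: -9+35=26 <28, l++
l=2 r=9: -6+35=29 >28, r--
l=2 r=8: -6+23=17 <28, l++
l=3 r=8: -4+23=19 <28, l++
l=4 r=8: -2+23=21 <28, l++
l=5 r=8: 0+23=23 <28, l++
l=6 r=8: 11+23=34 >28, r--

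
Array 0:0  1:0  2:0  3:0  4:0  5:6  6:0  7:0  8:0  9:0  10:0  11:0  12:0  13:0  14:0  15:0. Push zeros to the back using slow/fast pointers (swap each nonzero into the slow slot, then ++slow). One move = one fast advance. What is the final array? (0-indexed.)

[6, 0, 0, 0, 0, 0, 0, 0, 0, 0, 0, 0, 0, 0, 0, 0]

(s=0,f=0) a[fast]=0 → fast++
(s=0,f=1) a[fast]=0 → fast++
(s=0,f=2) a[fast]=0 → fast++
(s=0,f=3) a[fast]=0 → fast++
(s=0,f=4) a[fast]=0 → fast++
(s=0,f=5) a[fast]=6≠0 swap→a[0]=6 → slow++,fast++
(s=1,f=6) a[fast]=0 → fast++
(s=1,f=7) a[fast]=0 → fast++
(s=1,f=8) a[fast]=0 → fast++
(s=1,f=9) a[fast]=0 → fast++
(s=1,f=10) a[fast]=0 → fast++
(s=1,f=11) a[fast]=0 → fast++
(s=1,f=12) a[fast]=0 → fast++
(s=1,f=13) a[fast]=0 → fast++
(s=1,f=14) a[fast]=0 → fast++
(s=1,f=15) a[fast]=0 → fast++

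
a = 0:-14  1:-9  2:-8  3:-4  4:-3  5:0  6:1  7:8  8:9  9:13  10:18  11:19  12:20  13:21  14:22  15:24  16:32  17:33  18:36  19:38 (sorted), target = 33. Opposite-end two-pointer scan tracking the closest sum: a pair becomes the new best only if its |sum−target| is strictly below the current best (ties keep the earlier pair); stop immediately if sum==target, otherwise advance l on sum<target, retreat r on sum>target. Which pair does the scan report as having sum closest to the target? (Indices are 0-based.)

pair (-3, 36) with sum 33 (|Δ|=0)

[0,19] -14+38=24 d=9 * → l++
[1,19] -9+38=29 d=4 * → l++
[2,19] -8+38=30 d=3 * → l++
[3,19] -4+38=34 d=1 * → r--
[3,18] -4+36=32 d=1 → l++
[4,18] -3+36=33 d=0 * → stop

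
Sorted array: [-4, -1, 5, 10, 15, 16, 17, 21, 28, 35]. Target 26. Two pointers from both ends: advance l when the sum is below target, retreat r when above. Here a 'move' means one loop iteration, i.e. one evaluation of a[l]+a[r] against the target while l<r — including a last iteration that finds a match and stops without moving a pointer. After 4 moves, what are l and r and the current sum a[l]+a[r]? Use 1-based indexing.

l=1 r=10: -4+35=31 >26, r--
l=1 r=9: -4+28=24 <26, l++
l=2 r=9: -1+28=27 >26, r--
l=2 r=8: -1+21=20 <26, l++

l=3, r=8, sum=26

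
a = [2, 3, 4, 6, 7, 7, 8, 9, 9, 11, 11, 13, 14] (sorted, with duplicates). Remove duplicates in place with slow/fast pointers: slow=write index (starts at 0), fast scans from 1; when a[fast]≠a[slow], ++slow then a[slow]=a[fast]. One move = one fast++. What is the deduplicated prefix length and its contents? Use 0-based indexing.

length 10; prefix = [2, 3, 4, 6, 7, 8, 9, 11, 13, 14]

slow=0 fast=1: a[fast]=3≠a[slow]=2 write a[1]=3, slow++,fast++
slow=1 fast=2: a[fast]=4≠a[slow]=3 write a[2]=4, slow++,fast++
slow=2 fast=3: a[fast]=6≠a[slow]=4 write a[3]=6, slow++,fast++
slow=3 fast=4: a[fast]=7≠a[slow]=6 write a[4]=7, slow++,fast++
slow=4 fast=5: a[fast]=7=a[slow] dup, fast++
slow=4 fast=6: a[fast]=8≠a[slow]=7 write a[5]=8, slow++,fast++
slow=5 fast=7: a[fast]=9≠a[slow]=8 write a[6]=9, slow++,fast++
slow=6 fast=8: a[fast]=9=a[slow] dup, fast++
slow=6 fast=9: a[fast]=11≠a[slow]=9 write a[7]=11, slow++,fast++
slow=7 fast=10: a[fast]=11=a[slow] dup, fast++
slow=7 fast=11: a[fast]=13≠a[slow]=11 write a[8]=13, slow++,fast++
slow=8 fast=12: a[fast]=14≠a[slow]=13 write a[9]=14, slow++,fast++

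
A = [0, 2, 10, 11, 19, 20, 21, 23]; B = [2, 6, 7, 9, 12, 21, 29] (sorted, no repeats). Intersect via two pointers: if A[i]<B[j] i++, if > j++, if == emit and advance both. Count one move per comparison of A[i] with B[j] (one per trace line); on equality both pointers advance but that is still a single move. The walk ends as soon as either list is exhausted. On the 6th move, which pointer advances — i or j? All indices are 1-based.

i

i=1 j=1: 0<2, i++
i=2 j=1: 2==2 emit, i++,j++
i=3 j=2: 10>6, j++
i=3 j=3: 10>7, j++
i=3 j=4: 10>9, j++
i=3 j=5: 10<12, i++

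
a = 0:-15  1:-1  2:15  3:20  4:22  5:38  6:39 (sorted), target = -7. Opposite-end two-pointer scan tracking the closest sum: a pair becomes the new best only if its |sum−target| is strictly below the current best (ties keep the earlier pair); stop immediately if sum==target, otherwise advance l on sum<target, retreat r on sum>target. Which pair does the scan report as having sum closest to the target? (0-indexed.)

[0,6] -15+39=24 d=31 * → r--
[0,5] -15+38=23 d=30 * → r--
[0,4] -15+22=7 d=14 * → r--
[0,3] -15+20=5 d=12 * → r--
[0,2] -15+15=0 d=7 * → r--
[0,1] -15+-1=-16 d=9 → l++

pair (-15, 15) with sum 0 (|Δ|=7)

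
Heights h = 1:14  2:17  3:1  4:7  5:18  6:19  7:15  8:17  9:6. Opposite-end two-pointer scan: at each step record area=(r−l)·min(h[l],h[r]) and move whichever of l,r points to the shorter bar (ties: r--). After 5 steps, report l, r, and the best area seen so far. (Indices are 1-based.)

l=1 r=9: min(14,6)*8=48 best=48 *, r--
l=1 r=8: min(14,17)*7=98 best=98 *, l++
l=2 r=8: min(17,17)*6=102 best=102 *, r--
l=2 r=7: min(17,15)*5=75 best=102, r--
l=2 r=6: min(17,19)*4=68 best=102, l++

l=3, r=6, best area=102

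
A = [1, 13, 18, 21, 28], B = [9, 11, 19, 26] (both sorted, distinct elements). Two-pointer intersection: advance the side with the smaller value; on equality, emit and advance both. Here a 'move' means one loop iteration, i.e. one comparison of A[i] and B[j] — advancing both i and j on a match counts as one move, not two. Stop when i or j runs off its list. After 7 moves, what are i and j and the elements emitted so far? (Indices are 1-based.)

i=5, j=4, emitted=[]

i=1 j=1: 1<9, i++
i=2 j=1: 13>9, j++
i=2 j=2: 13>11, j++
i=2 j=3: 13<19, i++
i=3 j=3: 18<19, i++
i=4 j=3: 21>19, j++
i=4 j=4: 21<26, i++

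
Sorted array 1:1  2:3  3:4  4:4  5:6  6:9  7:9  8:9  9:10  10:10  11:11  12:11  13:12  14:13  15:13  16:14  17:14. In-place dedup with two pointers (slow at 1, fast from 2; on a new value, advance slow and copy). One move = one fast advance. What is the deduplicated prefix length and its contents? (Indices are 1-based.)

length 10; prefix = [1, 3, 4, 6, 9, 10, 11, 12, 13, 14]

slow=1 fast=2: a[fast]=3≠a[slow]=1 write a[2]=3, slow++,fast++
slow=2 fast=3: a[fast]=4≠a[slow]=3 write a[3]=4, slow++,fast++
slow=3 fast=4: a[fast]=4=a[slow] dup, fast++
slow=3 fast=5: a[fast]=6≠a[slow]=4 write a[4]=6, slow++,fast++
slow=4 fast=6: a[fast]=9≠a[slow]=6 write a[5]=9, slow++,fast++
slow=5 fast=7: a[fast]=9=a[slow] dup, fast++
slow=5 fast=8: a[fast]=9=a[slow] dup, fast++
slow=5 fast=9: a[fast]=10≠a[slow]=9 write a[6]=10, slow++,fast++
slow=6 fast=10: a[fast]=10=a[slow] dup, fast++
slow=6 fast=11: a[fast]=11≠a[slow]=10 write a[7]=11, slow++,fast++
slow=7 fast=12: a[fast]=11=a[slow] dup, fast++
slow=7 fast=13: a[fast]=12≠a[slow]=11 write a[8]=12, slow++,fast++
slow=8 fast=14: a[fast]=13≠a[slow]=12 write a[9]=13, slow++,fast++
slow=9 fast=15: a[fast]=13=a[slow] dup, fast++
slow=9 fast=16: a[fast]=14≠a[slow]=13 write a[10]=14, slow++,fast++
slow=10 fast=17: a[fast]=14=a[slow] dup, fast++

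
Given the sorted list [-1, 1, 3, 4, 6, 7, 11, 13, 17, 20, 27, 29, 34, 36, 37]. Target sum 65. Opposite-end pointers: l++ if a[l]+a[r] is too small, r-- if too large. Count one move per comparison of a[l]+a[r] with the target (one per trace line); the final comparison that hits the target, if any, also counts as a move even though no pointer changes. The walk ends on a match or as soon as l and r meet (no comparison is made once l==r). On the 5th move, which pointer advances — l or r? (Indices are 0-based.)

l

[0,14] -1+37=36 <65 → l++
[1,14] 1+37=38 <65 → l++
[2,14] 3+37=40 <65 → l++
[3,14] 4+37=41 <65 → l++
[4,14] 6+37=43 <65 → l++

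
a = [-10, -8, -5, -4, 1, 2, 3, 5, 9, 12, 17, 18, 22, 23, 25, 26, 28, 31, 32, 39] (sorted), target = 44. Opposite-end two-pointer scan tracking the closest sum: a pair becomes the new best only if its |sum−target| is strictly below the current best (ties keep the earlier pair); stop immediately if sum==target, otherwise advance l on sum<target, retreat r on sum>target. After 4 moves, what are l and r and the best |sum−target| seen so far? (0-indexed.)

l=0 r=19: -10+39=29 d=15 *, l++
l=1 r=19: -8+39=31 d=13 *, l++
l=2 r=19: -5+39=34 d=10 *, l++
l=3 r=19: -4+39=35 d=9 *, l++

l=4, r=19, best |Δ|=9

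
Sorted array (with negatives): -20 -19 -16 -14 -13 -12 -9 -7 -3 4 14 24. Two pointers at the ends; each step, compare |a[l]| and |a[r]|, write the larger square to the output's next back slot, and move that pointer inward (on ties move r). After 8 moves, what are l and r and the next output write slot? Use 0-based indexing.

l=0 r=11: |-20|<=|24| out[11]=576, r--
l=0 r=10: |-20|>|14| out[10]=400, l++
l=1 r=10: |-19|>|14| out[9]=361, l++
l=2 r=10: |-16|>|14| out[8]=256, l++
l=3 r=10: |-14|<=|14| out[7]=196, r--
l=3 r=9: |-14|>|4| out[6]=196, l++
l=4 r=9: |-13|>|4| out[5]=169, l++
l=5 r=9: |-12|>|4| out[4]=144, l++

l=6, r=9, next write slot=3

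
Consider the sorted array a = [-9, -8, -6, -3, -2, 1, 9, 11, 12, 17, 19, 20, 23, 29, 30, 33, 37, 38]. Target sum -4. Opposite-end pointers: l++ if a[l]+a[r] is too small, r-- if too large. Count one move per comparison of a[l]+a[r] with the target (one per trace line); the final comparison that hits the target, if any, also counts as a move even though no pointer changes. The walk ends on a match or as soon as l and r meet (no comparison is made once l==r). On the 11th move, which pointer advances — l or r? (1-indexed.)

r

l=1 r=18: -9+38=29 >-4, r--
l=1 r=17: -9+37=28 >-4, r--
l=1 r=16: -9+33=24 >-4, r--
l=1 r=15: -9+30=21 >-4, r--
l=1 r=14: -9+29=20 >-4, r--
l=1 r=13: -9+23=14 >-4, r--
l=1 r=12: -9+20=11 >-4, r--
l=1 r=11: -9+19=10 >-4, r--
l=1 r=10: -9+17=8 >-4, r--
l=1 r=9: -9+12=3 >-4, r--
l=1 r=8: -9+11=2 >-4, r--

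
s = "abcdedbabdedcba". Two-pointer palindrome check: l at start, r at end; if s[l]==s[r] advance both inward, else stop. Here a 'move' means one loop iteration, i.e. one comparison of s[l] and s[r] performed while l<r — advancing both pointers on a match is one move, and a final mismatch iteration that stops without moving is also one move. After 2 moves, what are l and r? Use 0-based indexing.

l=2, r=12

l=0 r=14: 'a'=='a', l++,r--
l=1 r=13: 'b'=='b', l++,r--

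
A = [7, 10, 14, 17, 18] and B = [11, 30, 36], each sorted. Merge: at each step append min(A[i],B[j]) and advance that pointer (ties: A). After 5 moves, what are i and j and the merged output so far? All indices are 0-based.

i=0 j=0: A[i]=7<=B[j]=11 take 7, i++
i=1 j=0: A[i]=10<=B[j]=11 take 10, i++
i=2 j=0: A[i]=14>B[j]=11 take 11, j++
i=2 j=1: A[i]=14<=B[j]=30 take 14, i++
i=3 j=1: A[i]=17<=B[j]=30 take 17, i++

i=4, j=1, merged so far=[7, 10, 11, 14, 17]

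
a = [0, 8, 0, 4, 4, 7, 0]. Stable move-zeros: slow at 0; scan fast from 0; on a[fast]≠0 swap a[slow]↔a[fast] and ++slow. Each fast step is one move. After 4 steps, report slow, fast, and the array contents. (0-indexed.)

(s=0,f=0) a[fast]=0 → fast++
(s=0,f=1) a[fast]=8≠0 swap→a[0]=8 → slow++,fast++
(s=1,f=2) a[fast]=0 → fast++
(s=1,f=3) a[fast]=4≠0 swap→a[1]=4 → slow++,fast++

slow=2, fast=4, a=[8, 4, 0, 0, 4, 7, 0]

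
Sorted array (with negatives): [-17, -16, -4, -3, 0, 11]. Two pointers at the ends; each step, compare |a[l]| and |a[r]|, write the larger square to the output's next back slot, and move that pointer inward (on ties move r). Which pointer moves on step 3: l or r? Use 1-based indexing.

r

[1,6] |-17|>|11| out[6]=289 → l++
[2,6] |-16|>|11| out[5]=256 → l++
[3,6] |-4|<=|11| out[4]=121 → r--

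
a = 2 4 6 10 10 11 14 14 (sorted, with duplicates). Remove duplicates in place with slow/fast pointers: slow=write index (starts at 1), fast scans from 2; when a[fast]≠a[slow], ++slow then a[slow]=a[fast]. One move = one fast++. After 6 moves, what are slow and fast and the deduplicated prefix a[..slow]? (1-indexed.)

slow=6, fast=8, prefix=[2, 4, 6, 10, 11, 14]

slow=1 fast=2: a[fast]=4≠a[slow]=2 write a[2]=4, slow++,fast++
slow=2 fast=3: a[fast]=6≠a[slow]=4 write a[3]=6, slow++,fast++
slow=3 fast=4: a[fast]=10≠a[slow]=6 write a[4]=10, slow++,fast++
slow=4 fast=5: a[fast]=10=a[slow] dup, fast++
slow=4 fast=6: a[fast]=11≠a[slow]=10 write a[5]=11, slow++,fast++
slow=5 fast=7: a[fast]=14≠a[slow]=11 write a[6]=14, slow++,fast++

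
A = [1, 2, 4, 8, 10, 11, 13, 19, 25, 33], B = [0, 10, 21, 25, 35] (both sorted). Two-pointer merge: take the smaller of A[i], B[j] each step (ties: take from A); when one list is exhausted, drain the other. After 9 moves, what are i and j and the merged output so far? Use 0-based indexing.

i=0 j=0: A[i]=1>B[j]=0 take 0, j++
i=0 j=1: A[i]=1<=B[j]=10 take 1, i++
i=1 j=1: A[i]=2<=B[j]=10 take 2, i++
i=2 j=1: A[i]=4<=B[j]=10 take 4, i++
i=3 j=1: A[i]=8<=B[j]=10 take 8, i++
i=4 j=1: A[i]=10<=B[j]=10 take 10, i++
i=5 j=1: A[i]=11>B[j]=10 take 10, j++
i=5 j=2: A[i]=11<=B[j]=21 take 11, i++
i=6 j=2: A[i]=13<=B[j]=21 take 13, i++

i=7, j=2, merged so far=[0, 1, 2, 4, 8, 10, 10, 11, 13]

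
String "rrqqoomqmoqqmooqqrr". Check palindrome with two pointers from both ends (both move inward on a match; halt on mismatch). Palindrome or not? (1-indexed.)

not a palindrome (mismatch at 9,11)

l=1 r=19: 'r'=='r', l++,r--
l=2 r=18: 'r'=='r', l++,r--
l=3 r=17: 'q'=='q', l++,r--
l=4 r=16: 'q'=='q', l++,r--
l=5 r=15: 'o'=='o', l++,r--
l=6 r=14: 'o'=='o', l++,r--
l=7 r=13: 'm'=='m', l++,r--
l=8 r=12: 'q'=='q', l++,r--
l=9 r=11: 'm'!='q', stop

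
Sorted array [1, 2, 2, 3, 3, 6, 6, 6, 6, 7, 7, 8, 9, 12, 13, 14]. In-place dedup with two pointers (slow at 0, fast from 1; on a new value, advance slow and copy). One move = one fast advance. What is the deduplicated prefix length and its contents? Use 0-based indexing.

slow=0 fast=1: a[fast]=2≠a[slow]=1 write a[1]=2, slow++,fast++
slow=1 fast=2: a[fast]=2=a[slow] dup, fast++
slow=1 fast=3: a[fast]=3≠a[slow]=2 write a[2]=3, slow++,fast++
slow=2 fast=4: a[fast]=3=a[slow] dup, fast++
slow=2 fast=5: a[fast]=6≠a[slow]=3 write a[3]=6, slow++,fast++
slow=3 fast=6: a[fast]=6=a[slow] dup, fast++
slow=3 fast=7: a[fast]=6=a[slow] dup, fast++
slow=3 fast=8: a[fast]=6=a[slow] dup, fast++
slow=3 fast=9: a[fast]=7≠a[slow]=6 write a[4]=7, slow++,fast++
slow=4 fast=10: a[fast]=7=a[slow] dup, fast++
slow=4 fast=11: a[fast]=8≠a[slow]=7 write a[5]=8, slow++,fast++
slow=5 fast=12: a[fast]=9≠a[slow]=8 write a[6]=9, slow++,fast++
slow=6 fast=13: a[fast]=12≠a[slow]=9 write a[7]=12, slow++,fast++
slow=7 fast=14: a[fast]=13≠a[slow]=12 write a[8]=13, slow++,fast++
slow=8 fast=15: a[fast]=14≠a[slow]=13 write a[9]=14, slow++,fast++

length 10; prefix = [1, 2, 3, 6, 7, 8, 9, 12, 13, 14]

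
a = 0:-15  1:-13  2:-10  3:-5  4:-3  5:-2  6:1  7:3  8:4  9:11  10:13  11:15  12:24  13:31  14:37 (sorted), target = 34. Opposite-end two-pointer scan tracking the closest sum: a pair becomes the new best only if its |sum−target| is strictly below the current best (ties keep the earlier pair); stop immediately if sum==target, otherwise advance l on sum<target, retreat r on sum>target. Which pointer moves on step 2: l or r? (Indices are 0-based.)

[0,14] -15+37=22 d=12 * → l++
[1,14] -13+37=24 d=10 * → l++

l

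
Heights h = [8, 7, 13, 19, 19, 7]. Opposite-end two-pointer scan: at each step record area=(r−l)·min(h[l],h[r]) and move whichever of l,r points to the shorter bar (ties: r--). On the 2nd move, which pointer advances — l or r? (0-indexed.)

l

l=0 r=5: min(8,7)*5=35 best=35 *, r--
l=0 r=4: min(8,19)*4=32 best=35, l++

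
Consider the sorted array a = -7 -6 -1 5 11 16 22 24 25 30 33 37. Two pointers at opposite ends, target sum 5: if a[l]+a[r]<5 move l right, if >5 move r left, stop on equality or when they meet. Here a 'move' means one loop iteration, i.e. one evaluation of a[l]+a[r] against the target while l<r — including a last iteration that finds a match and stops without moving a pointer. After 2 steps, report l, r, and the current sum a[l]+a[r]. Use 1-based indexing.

l=1, r=10, sum=23

l=1 r=12: -7+37=30 >5, r--
l=1 r=11: -7+33=26 >5, r--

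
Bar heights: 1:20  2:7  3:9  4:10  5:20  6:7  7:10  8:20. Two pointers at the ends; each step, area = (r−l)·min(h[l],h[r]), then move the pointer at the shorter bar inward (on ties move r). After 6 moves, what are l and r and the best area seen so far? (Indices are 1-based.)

l=1, r=2, best area=140

l=1 r=8: min(20,20)*7=140 best=140 *, r--
l=1 r=7: min(20,10)*6=60 best=140, r--
l=1 r=6: min(20,7)*5=35 best=140, r--
l=1 r=5: min(20,20)*4=80 best=140, r--
l=1 r=4: min(20,10)*3=30 best=140, r--
l=1 r=3: min(20,9)*2=18 best=140, r--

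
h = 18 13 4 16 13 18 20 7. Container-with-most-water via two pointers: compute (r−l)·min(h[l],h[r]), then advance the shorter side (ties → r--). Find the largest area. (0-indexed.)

max area = 108

l=0 r=7: min(18,7)*7=49 best=49 *, r--
l=0 r=6: min(18,20)*6=108 best=108 *, l++
l=1 r=6: min(13,20)*5=65 best=108, l++
l=2 r=6: min(4,20)*4=16 best=108, l++
l=3 r=6: min(16,20)*3=48 best=108, l++
l=4 r=6: min(13,20)*2=26 best=108, l++
l=5 r=6: min(18,20)*1=18 best=108, l++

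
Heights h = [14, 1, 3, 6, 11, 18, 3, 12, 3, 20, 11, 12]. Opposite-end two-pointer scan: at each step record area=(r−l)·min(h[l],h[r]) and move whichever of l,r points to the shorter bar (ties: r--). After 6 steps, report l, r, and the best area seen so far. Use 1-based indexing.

l=1 r=12: min(14,12)*11=132 best=132 *, r--
l=1 r=11: min(14,11)*10=110 best=132, r--
l=1 r=10: min(14,20)*9=126 best=132, l++
l=2 r=10: min(1,20)*8=8 best=132, l++
l=3 r=10: min(3,20)*7=21 best=132, l++
l=4 r=10: min(6,20)*6=36 best=132, l++

l=5, r=10, best area=132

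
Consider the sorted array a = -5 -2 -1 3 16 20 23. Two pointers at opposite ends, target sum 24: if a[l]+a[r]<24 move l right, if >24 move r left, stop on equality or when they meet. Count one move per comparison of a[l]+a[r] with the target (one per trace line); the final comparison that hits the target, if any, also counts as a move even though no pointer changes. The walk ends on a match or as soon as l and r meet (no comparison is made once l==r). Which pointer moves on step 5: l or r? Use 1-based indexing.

l

[1,7] -5+23=18 <24 → l++
[2,7] -2+23=21 <24 → l++
[3,7] -1+23=22 <24 → l++
[4,7] 3+23=26 >24 → r--
[4,6] 3+20=23 <24 → l++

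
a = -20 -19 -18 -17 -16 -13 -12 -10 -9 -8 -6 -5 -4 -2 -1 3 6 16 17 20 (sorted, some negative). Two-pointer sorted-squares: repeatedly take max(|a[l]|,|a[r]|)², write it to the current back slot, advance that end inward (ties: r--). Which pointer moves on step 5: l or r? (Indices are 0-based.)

r

[0,19] |-20|<=|20| out[19]=400 → r--
[0,18] |-20|>|17| out[18]=400 → l++
[1,18] |-19|>|17| out[17]=361 → l++
[2,18] |-18|>|17| out[16]=324 → l++
[3,18] |-17|<=|17| out[15]=289 → r--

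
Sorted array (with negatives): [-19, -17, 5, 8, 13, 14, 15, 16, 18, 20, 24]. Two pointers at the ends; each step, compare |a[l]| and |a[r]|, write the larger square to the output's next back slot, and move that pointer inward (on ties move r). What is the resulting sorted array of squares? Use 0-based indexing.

[0,10] |-19|<=|24| out[10]=576 → r--
[0,9] |-19|<=|20| out[9]=400 → r--
[0,8] |-19|>|18| out[8]=361 → l++
[1,8] |-17|<=|18| out[7]=324 → r--
[1,7] |-17|>|16| out[6]=289 → l++
[2,7] |5|<=|16| out[5]=256 → r--
[2,6] |5|<=|15| out[4]=225 → r--
[2,5] |5|<=|14| out[3]=196 → r--
[2,4] |5|<=|13| out[2]=169 → r--
[2,3] |5|<=|8| out[1]=64 → r--
[2,2] |5|<=|5| out[0]=25 → r--

[25, 64, 169, 196, 225, 256, 289, 324, 361, 400, 576]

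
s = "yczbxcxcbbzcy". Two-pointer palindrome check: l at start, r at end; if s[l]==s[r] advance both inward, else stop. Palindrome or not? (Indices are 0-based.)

not a palindrome (mismatch at 4,8)

l=0 r=12: 'y'=='y', l++,r--
l=1 r=11: 'c'=='c', l++,r--
l=2 r=10: 'z'=='z', l++,r--
l=3 r=9: 'b'=='b', l++,r--
l=4 r=8: 'x'!='b', stop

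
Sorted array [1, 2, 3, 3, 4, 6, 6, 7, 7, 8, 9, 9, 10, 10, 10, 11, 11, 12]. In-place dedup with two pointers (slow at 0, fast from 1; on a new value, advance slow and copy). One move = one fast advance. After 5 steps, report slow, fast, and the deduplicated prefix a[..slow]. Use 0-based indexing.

slow=4, fast=6, prefix=[1, 2, 3, 4, 6]

slow=0 fast=1: a[fast]=2≠a[slow]=1 write a[1]=2, slow++,fast++
slow=1 fast=2: a[fast]=3≠a[slow]=2 write a[2]=3, slow++,fast++
slow=2 fast=3: a[fast]=3=a[slow] dup, fast++
slow=2 fast=4: a[fast]=4≠a[slow]=3 write a[3]=4, slow++,fast++
slow=3 fast=5: a[fast]=6≠a[slow]=4 write a[4]=6, slow++,fast++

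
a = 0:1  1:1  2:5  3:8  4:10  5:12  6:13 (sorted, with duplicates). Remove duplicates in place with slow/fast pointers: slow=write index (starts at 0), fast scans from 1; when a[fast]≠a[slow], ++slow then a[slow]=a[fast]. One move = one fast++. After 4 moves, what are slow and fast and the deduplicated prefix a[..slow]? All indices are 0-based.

slow=3, fast=5, prefix=[1, 5, 8, 10]

(s=0,f=1) a[fast]=1=a[slow] dup → fast++
(s=0,f=2) a[fast]=5≠a[slow]=1 write a[1]=5 → slow++,fast++
(s=1,f=3) a[fast]=8≠a[slow]=5 write a[2]=8 → slow++,fast++
(s=2,f=4) a[fast]=10≠a[slow]=8 write a[3]=10 → slow++,fast++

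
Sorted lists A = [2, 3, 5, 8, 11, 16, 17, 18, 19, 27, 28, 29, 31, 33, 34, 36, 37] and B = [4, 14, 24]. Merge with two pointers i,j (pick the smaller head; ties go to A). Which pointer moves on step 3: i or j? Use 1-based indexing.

j

[i=1,j=1] A[i]=2<=B[j]=4 take 2 → i++
[i=2,j=1] A[i]=3<=B[j]=4 take 3 → i++
[i=3,j=1] A[i]=5>B[j]=4 take 4 → j++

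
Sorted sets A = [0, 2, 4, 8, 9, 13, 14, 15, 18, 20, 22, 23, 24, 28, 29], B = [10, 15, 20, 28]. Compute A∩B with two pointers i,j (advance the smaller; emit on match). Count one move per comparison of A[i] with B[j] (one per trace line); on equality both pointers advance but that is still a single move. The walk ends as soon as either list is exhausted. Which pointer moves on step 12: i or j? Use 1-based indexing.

[i=1,j=1] 0<10 → i++
[i=2,j=1] 2<10 → i++
[i=3,j=1] 4<10 → i++
[i=4,j=1] 8<10 → i++
[i=5,j=1] 9<10 → i++
[i=6,j=1] 13>10 → j++
[i=6,j=2] 13<15 → i++
[i=7,j=2] 14<15 → i++
[i=8,j=2] 15==15 emit → i++,j++
[i=9,j=3] 18<20 → i++
[i=10,j=3] 20==20 emit → i++,j++
[i=11,j=4] 22<28 → i++

i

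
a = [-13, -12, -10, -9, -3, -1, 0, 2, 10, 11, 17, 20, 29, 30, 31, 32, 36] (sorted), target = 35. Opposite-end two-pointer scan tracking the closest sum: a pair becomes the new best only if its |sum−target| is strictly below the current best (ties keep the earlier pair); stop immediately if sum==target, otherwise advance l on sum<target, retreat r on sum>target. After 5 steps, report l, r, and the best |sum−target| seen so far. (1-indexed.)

l=6, r=17, best |Δ|=2

l=1 r=17: -13+36=23 d=12 *, l++
l=2 r=17: -12+36=24 d=11 *, l++
l=3 r=17: -10+36=26 d=9 *, l++
l=4 r=17: -9+36=27 d=8 *, l++
l=5 r=17: -3+36=33 d=2 *, l++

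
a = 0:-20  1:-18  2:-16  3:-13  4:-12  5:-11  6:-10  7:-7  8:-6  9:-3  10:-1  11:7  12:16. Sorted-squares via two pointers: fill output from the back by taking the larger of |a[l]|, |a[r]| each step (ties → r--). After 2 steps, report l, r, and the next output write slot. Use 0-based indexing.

l=2, r=12, next write slot=10

[0,12] |-20|>|16| out[12]=400 → l++
[1,12] |-18|>|16| out[11]=324 → l++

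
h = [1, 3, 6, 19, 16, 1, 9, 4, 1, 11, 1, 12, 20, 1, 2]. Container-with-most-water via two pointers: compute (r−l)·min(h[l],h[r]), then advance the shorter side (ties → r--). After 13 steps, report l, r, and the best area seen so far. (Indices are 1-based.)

l=12, r=13, best area=171

l=1 r=15: min(1,2)*14=14 best=14 *, l++
l=2 r=15: min(3,2)*13=26 best=26 *, r--
l=2 r=14: min(3,1)*12=12 best=26, r--
l=2 r=13: min(3,20)*11=33 best=33 *, l++
l=3 r=13: min(6,20)*10=60 best=60 *, l++
l=4 r=13: min(19,20)*9=171 best=171 *, l++
l=5 r=13: min(16,20)*8=128 best=171, l++
l=6 r=13: min(1,20)*7=7 best=171, l++
l=7 r=13: min(9,20)*6=54 best=171, l++
l=8 r=13: min(4,20)*5=20 best=171, l++
l=9 r=13: min(1,20)*4=4 best=171, l++
l=10 r=13: min(11,20)*3=33 best=171, l++
l=11 r=13: min(1,20)*2=2 best=171, l++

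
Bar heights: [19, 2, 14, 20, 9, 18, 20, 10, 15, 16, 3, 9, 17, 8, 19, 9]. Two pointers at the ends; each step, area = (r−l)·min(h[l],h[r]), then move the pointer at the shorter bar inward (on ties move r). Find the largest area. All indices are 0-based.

[0,15] min(19,9)*15=135 best=135 * → r--
[0,14] min(19,19)*14=266 best=266 * → r--
[0,13] min(19,8)*13=104 best=266 → r--
[0,12] min(19,17)*12=204 best=266 → r--
[0,11] min(19,9)*11=99 best=266 → r--
[0,10] min(19,3)*10=30 best=266 → r--
[0,9] min(19,16)*9=144 best=266 → r--
[0,8] min(19,15)*8=120 best=266 → r--
[0,7] min(19,10)*7=70 best=266 → r--
[0,6] min(19,20)*6=114 best=266 → l++
[1,6] min(2,20)*5=10 best=266 → l++
[2,6] min(14,20)*4=56 best=266 → l++
[3,6] min(20,20)*3=60 best=266 → r--
[3,5] min(20,18)*2=36 best=266 → r--
[3,4] min(20,9)*1=9 best=266 → r--

max area = 266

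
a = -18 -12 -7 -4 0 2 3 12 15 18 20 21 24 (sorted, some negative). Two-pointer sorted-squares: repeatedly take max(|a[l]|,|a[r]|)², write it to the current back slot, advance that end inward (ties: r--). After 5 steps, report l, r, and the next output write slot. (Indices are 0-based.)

[0,12] |-18|<=|24| out[12]=576 → r--
[0,11] |-18|<=|21| out[11]=441 → r--
[0,10] |-18|<=|20| out[10]=400 → r--
[0,9] |-18|<=|18| out[9]=324 → r--
[0,8] |-18|>|15| out[8]=324 → l++

l=1, r=8, next write slot=7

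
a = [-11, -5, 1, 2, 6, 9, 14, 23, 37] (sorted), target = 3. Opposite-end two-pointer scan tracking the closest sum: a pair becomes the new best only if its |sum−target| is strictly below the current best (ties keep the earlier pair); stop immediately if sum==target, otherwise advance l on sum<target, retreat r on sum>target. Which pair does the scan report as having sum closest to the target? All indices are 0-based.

pair (-11, 14) with sum 3 (|Δ|=0)

[0,8] -11+37=26 d=23 * → r--
[0,7] -11+23=12 d=9 * → r--
[0,6] -11+14=3 d=0 * → stop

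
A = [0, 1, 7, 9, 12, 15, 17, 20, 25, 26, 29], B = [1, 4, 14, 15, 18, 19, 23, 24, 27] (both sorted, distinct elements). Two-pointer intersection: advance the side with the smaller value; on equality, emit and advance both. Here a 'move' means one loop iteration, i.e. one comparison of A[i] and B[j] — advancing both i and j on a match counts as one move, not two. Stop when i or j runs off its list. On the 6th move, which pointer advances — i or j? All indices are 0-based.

i

[i=0,j=0] 0<1 → i++
[i=1,j=0] 1==1 emit → i++,j++
[i=2,j=1] 7>4 → j++
[i=2,j=2] 7<14 → i++
[i=3,j=2] 9<14 → i++
[i=4,j=2] 12<14 → i++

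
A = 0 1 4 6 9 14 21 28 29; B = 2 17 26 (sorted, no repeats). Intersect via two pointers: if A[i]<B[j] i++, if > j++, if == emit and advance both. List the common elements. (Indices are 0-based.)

i=0 j=0: 0<2, i++
i=1 j=0: 1<2, i++
i=2 j=0: 4>2, j++
i=2 j=1: 4<17, i++
i=3 j=1: 6<17, i++
i=4 j=1: 9<17, i++
i=5 j=1: 14<17, i++
i=6 j=1: 21>17, j++
i=6 j=2: 21<26, i++
i=7 j=2: 28>26, j++

intersection = []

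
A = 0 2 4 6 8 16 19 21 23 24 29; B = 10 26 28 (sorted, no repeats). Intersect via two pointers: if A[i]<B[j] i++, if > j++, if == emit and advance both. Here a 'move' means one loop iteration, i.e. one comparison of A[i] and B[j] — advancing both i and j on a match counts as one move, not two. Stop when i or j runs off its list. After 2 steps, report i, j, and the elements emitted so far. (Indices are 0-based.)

i=2, j=0, emitted=[]

[i=0,j=0] 0<10 → i++
[i=1,j=0] 2<10 → i++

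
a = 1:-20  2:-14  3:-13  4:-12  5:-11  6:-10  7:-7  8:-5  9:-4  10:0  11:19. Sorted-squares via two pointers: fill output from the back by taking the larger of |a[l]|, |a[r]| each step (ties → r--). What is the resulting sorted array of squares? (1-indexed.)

l=1 r=11: |-20|>|19| out[11]=400, l++
l=2 r=11: |-14|<=|19| out[10]=361, r--
l=2 r=10: |-14|>|0| out[9]=196, l++
l=3 r=10: |-13|>|0| out[8]=169, l++
l=4 r=10: |-12|>|0| out[7]=144, l++
l=5 r=10: |-11|>|0| out[6]=121, l++
l=6 r=10: |-10|>|0| out[5]=100, l++
l=7 r=10: |-7|>|0| out[4]=49, l++
l=8 r=10: |-5|>|0| out[3]=25, l++
l=9 r=10: |-4|>|0| out[2]=16, l++
l=10 r=10: |0|<=|0| out[1]=0, r--

[0, 16, 25, 49, 100, 121, 144, 169, 196, 361, 400]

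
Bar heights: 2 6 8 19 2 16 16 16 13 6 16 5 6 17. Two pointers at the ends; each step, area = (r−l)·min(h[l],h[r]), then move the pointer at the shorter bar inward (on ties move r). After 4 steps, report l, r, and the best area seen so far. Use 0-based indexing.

l=3, r=12, best area=170

l=0 r=13: min(2,17)*13=26 best=26 *, l++
l=1 r=13: min(6,17)*12=72 best=72 *, l++
l=2 r=13: min(8,17)*11=88 best=88 *, l++
l=3 r=13: min(19,17)*10=170 best=170 *, r--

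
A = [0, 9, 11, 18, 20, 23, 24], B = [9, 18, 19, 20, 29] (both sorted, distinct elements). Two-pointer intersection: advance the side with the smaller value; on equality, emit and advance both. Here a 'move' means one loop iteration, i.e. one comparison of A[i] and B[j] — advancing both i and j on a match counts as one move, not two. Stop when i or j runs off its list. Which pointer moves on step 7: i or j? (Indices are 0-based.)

i=0 j=0: 0<9, i++
i=1 j=0: 9==9 emit, i++,j++
i=2 j=1: 11<18, i++
i=3 j=1: 18==18 emit, i++,j++
i=4 j=2: 20>19, j++
i=4 j=3: 20==20 emit, i++,j++
i=5 j=4: 23<29, i++

i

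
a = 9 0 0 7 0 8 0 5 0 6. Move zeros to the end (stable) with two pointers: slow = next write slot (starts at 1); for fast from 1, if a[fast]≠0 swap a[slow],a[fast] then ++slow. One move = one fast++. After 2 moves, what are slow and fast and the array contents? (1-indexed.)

slow=2, fast=3, a=[9, 0, 0, 7, 0, 8, 0, 5, 0, 6]

(s=1,f=1) a[fast]=9≠0 swap→a[1]=9 → slow++,fast++
(s=2,f=2) a[fast]=0 → fast++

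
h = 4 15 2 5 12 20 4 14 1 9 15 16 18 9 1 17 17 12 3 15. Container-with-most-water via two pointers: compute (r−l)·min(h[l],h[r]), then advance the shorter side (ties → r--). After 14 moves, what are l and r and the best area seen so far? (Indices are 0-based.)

l=5, r=10, best area=270

l=0 r=19: min(4,15)*19=76 best=76 *, l++
l=1 r=19: min(15,15)*18=270 best=270 *, r--
l=1 r=18: min(15,3)*17=51 best=270, r--
l=1 r=17: min(15,12)*16=192 best=270, r--
l=1 r=16: min(15,17)*15=225 best=270, l++
l=2 r=16: min(2,17)*14=28 best=270, l++
l=3 r=16: min(5,17)*13=65 best=270, l++
l=4 r=16: min(12,17)*12=144 best=270, l++
l=5 r=16: min(20,17)*11=187 best=270, r--
l=5 r=15: min(20,17)*10=170 best=270, r--
l=5 r=14: min(20,1)*9=9 best=270, r--
l=5 r=13: min(20,9)*8=72 best=270, r--
l=5 r=12: min(20,18)*7=126 best=270, r--
l=5 r=11: min(20,16)*6=96 best=270, r--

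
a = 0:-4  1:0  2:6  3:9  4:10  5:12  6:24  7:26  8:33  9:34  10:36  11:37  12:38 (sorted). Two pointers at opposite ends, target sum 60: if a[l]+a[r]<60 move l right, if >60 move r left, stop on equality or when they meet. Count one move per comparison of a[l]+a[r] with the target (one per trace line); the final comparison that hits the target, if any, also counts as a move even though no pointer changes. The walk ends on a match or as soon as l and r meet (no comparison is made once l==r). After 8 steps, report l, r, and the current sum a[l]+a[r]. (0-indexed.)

l=6, r=10, sum=60

[0,12] -4+38=34 <60 → l++
[1,12] 0+38=38 <60 → l++
[2,12] 6+38=44 <60 → l++
[3,12] 9+38=47 <60 → l++
[4,12] 10+38=48 <60 → l++
[5,12] 12+38=50 <60 → l++
[6,12] 24+38=62 >60 → r--
[6,11] 24+37=61 >60 → r--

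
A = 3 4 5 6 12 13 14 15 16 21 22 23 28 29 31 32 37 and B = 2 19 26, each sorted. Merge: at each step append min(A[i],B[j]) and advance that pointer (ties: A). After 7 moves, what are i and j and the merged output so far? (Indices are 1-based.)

[i=1,j=1] A[i]=3>B[j]=2 take 2 → j++
[i=1,j=2] A[i]=3<=B[j]=19 take 3 → i++
[i=2,j=2] A[i]=4<=B[j]=19 take 4 → i++
[i=3,j=2] A[i]=5<=B[j]=19 take 5 → i++
[i=4,j=2] A[i]=6<=B[j]=19 take 6 → i++
[i=5,j=2] A[i]=12<=B[j]=19 take 12 → i++
[i=6,j=2] A[i]=13<=B[j]=19 take 13 → i++

i=7, j=2, merged so far=[2, 3, 4, 5, 6, 12, 13]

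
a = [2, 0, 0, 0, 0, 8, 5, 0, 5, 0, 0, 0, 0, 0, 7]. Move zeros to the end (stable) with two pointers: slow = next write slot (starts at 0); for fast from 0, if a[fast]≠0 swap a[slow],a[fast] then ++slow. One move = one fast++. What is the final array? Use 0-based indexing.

(s=0,f=0) a[fast]=2≠0 swap→a[0]=2 → slow++,fast++
(s=1,f=1) a[fast]=0 → fast++
(s=1,f=2) a[fast]=0 → fast++
(s=1,f=3) a[fast]=0 → fast++
(s=1,f=4) a[fast]=0 → fast++
(s=1,f=5) a[fast]=8≠0 swap→a[1]=8 → slow++,fast++
(s=2,f=6) a[fast]=5≠0 swap→a[2]=5 → slow++,fast++
(s=3,f=7) a[fast]=0 → fast++
(s=3,f=8) a[fast]=5≠0 swap→a[3]=5 → slow++,fast++
(s=4,f=9) a[fast]=0 → fast++
(s=4,f=10) a[fast]=0 → fast++
(s=4,f=11) a[fast]=0 → fast++
(s=4,f=12) a[fast]=0 → fast++
(s=4,f=13) a[fast]=0 → fast++
(s=4,f=14) a[fast]=7≠0 swap→a[4]=7 → slow++,fast++

[2, 8, 5, 5, 7, 0, 0, 0, 0, 0, 0, 0, 0, 0, 0]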